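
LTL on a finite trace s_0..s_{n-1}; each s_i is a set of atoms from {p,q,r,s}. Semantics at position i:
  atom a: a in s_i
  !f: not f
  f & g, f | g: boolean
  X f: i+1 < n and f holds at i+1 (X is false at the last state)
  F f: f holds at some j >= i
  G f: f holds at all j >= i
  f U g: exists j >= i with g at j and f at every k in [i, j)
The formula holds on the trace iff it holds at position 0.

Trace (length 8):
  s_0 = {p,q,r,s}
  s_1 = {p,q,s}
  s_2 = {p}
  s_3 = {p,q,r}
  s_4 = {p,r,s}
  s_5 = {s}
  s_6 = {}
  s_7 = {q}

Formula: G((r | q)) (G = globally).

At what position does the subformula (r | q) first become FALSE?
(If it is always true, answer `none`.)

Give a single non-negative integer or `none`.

Answer: 2

Derivation:
s_0={p,q,r,s}: (r | q)=True r=True q=True
s_1={p,q,s}: (r | q)=True r=False q=True
s_2={p}: (r | q)=False r=False q=False
s_3={p,q,r}: (r | q)=True r=True q=True
s_4={p,r,s}: (r | q)=True r=True q=False
s_5={s}: (r | q)=False r=False q=False
s_6={}: (r | q)=False r=False q=False
s_7={q}: (r | q)=True r=False q=True
G((r | q)) holds globally = False
First violation at position 2.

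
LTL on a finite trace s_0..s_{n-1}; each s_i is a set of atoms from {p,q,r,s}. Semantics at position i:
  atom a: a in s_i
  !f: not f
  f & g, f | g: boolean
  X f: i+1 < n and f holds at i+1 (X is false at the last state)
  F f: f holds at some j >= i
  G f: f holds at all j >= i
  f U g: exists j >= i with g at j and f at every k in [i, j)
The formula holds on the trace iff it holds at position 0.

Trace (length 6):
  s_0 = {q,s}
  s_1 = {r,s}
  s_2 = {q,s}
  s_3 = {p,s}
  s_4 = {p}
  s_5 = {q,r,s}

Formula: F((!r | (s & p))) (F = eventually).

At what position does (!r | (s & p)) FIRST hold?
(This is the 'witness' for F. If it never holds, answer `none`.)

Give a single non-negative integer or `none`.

s_0={q,s}: (!r | (s & p))=True !r=True r=False (s & p)=False s=True p=False
s_1={r,s}: (!r | (s & p))=False !r=False r=True (s & p)=False s=True p=False
s_2={q,s}: (!r | (s & p))=True !r=True r=False (s & p)=False s=True p=False
s_3={p,s}: (!r | (s & p))=True !r=True r=False (s & p)=True s=True p=True
s_4={p}: (!r | (s & p))=True !r=True r=False (s & p)=False s=False p=True
s_5={q,r,s}: (!r | (s & p))=False !r=False r=True (s & p)=False s=True p=False
F((!r | (s & p))) holds; first witness at position 0.

Answer: 0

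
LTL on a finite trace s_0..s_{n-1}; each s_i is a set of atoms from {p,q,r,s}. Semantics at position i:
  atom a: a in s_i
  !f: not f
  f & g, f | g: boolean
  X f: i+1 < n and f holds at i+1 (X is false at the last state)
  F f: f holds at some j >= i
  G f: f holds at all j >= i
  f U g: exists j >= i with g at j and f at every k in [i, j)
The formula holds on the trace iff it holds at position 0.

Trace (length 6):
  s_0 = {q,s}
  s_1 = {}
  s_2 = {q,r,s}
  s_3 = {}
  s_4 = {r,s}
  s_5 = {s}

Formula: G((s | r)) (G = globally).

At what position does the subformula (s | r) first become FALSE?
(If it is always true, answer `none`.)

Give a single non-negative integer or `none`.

s_0={q,s}: (s | r)=True s=True r=False
s_1={}: (s | r)=False s=False r=False
s_2={q,r,s}: (s | r)=True s=True r=True
s_3={}: (s | r)=False s=False r=False
s_4={r,s}: (s | r)=True s=True r=True
s_5={s}: (s | r)=True s=True r=False
G((s | r)) holds globally = False
First violation at position 1.

Answer: 1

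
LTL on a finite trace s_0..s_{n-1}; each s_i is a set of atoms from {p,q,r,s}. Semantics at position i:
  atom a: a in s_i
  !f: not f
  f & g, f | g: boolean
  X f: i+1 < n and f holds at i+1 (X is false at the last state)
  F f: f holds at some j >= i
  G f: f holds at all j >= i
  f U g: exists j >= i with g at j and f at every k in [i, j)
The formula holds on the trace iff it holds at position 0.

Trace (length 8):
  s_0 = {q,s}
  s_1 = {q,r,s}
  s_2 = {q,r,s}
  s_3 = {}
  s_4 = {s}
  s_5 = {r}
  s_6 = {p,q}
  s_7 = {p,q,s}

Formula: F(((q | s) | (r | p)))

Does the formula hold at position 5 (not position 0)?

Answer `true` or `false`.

Answer: true

Derivation:
s_0={q,s}: F(((q | s) | (r | p)))=True ((q | s) | (r | p))=True (q | s)=True q=True s=True (r | p)=False r=False p=False
s_1={q,r,s}: F(((q | s) | (r | p)))=True ((q | s) | (r | p))=True (q | s)=True q=True s=True (r | p)=True r=True p=False
s_2={q,r,s}: F(((q | s) | (r | p)))=True ((q | s) | (r | p))=True (q | s)=True q=True s=True (r | p)=True r=True p=False
s_3={}: F(((q | s) | (r | p)))=True ((q | s) | (r | p))=False (q | s)=False q=False s=False (r | p)=False r=False p=False
s_4={s}: F(((q | s) | (r | p)))=True ((q | s) | (r | p))=True (q | s)=True q=False s=True (r | p)=False r=False p=False
s_5={r}: F(((q | s) | (r | p)))=True ((q | s) | (r | p))=True (q | s)=False q=False s=False (r | p)=True r=True p=False
s_6={p,q}: F(((q | s) | (r | p)))=True ((q | s) | (r | p))=True (q | s)=True q=True s=False (r | p)=True r=False p=True
s_7={p,q,s}: F(((q | s) | (r | p)))=True ((q | s) | (r | p))=True (q | s)=True q=True s=True (r | p)=True r=False p=True
Evaluating at position 5: result = True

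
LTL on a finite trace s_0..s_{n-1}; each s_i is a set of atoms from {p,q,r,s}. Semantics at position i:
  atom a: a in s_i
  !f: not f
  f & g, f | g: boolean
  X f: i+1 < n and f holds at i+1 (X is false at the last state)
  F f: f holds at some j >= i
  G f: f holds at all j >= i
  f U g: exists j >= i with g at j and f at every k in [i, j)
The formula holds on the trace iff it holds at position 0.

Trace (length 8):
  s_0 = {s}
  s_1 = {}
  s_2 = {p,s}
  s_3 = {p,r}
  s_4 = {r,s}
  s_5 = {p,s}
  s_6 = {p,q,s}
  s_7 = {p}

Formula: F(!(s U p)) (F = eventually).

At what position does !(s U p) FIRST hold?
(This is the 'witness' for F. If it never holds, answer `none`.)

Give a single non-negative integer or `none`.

s_0={s}: !(s U p)=True (s U p)=False s=True p=False
s_1={}: !(s U p)=True (s U p)=False s=False p=False
s_2={p,s}: !(s U p)=False (s U p)=True s=True p=True
s_3={p,r}: !(s U p)=False (s U p)=True s=False p=True
s_4={r,s}: !(s U p)=False (s U p)=True s=True p=False
s_5={p,s}: !(s U p)=False (s U p)=True s=True p=True
s_6={p,q,s}: !(s U p)=False (s U p)=True s=True p=True
s_7={p}: !(s U p)=False (s U p)=True s=False p=True
F(!(s U p)) holds; first witness at position 0.

Answer: 0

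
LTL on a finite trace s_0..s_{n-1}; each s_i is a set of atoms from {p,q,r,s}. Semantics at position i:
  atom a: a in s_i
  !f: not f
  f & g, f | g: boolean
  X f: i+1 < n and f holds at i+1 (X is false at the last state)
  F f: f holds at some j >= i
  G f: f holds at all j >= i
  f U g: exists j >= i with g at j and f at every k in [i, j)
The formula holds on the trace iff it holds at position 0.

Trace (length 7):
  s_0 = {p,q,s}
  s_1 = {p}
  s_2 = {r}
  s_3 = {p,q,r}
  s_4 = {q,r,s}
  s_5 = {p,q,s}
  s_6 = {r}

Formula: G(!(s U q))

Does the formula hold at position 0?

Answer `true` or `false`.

Answer: false

Derivation:
s_0={p,q,s}: G(!(s U q))=False !(s U q)=False (s U q)=True s=True q=True
s_1={p}: G(!(s U q))=False !(s U q)=True (s U q)=False s=False q=False
s_2={r}: G(!(s U q))=False !(s U q)=True (s U q)=False s=False q=False
s_3={p,q,r}: G(!(s U q))=False !(s U q)=False (s U q)=True s=False q=True
s_4={q,r,s}: G(!(s U q))=False !(s U q)=False (s U q)=True s=True q=True
s_5={p,q,s}: G(!(s U q))=False !(s U q)=False (s U q)=True s=True q=True
s_6={r}: G(!(s U q))=True !(s U q)=True (s U q)=False s=False q=False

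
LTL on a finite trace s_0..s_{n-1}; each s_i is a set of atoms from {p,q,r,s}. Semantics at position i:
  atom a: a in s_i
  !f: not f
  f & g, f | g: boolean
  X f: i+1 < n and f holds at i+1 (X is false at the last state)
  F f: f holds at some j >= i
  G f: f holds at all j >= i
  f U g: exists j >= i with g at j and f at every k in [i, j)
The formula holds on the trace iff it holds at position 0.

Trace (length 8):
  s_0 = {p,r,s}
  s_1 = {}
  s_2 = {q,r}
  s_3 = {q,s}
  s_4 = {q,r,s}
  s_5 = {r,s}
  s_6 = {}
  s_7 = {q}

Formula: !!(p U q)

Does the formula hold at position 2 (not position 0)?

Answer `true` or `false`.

Answer: true

Derivation:
s_0={p,r,s}: !!(p U q)=False !(p U q)=True (p U q)=False p=True q=False
s_1={}: !!(p U q)=False !(p U q)=True (p U q)=False p=False q=False
s_2={q,r}: !!(p U q)=True !(p U q)=False (p U q)=True p=False q=True
s_3={q,s}: !!(p U q)=True !(p U q)=False (p U q)=True p=False q=True
s_4={q,r,s}: !!(p U q)=True !(p U q)=False (p U q)=True p=False q=True
s_5={r,s}: !!(p U q)=False !(p U q)=True (p U q)=False p=False q=False
s_6={}: !!(p U q)=False !(p U q)=True (p U q)=False p=False q=False
s_7={q}: !!(p U q)=True !(p U q)=False (p U q)=True p=False q=True
Evaluating at position 2: result = True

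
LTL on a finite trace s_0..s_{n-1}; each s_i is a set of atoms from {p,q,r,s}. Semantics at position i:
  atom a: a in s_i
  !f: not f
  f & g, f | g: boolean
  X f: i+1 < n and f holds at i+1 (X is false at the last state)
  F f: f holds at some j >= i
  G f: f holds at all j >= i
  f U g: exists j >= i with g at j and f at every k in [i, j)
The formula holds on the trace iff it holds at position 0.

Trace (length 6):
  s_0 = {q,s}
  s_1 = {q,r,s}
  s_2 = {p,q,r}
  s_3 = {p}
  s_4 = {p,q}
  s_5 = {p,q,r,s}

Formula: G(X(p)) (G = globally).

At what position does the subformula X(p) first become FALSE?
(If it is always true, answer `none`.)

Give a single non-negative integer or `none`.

Answer: 0

Derivation:
s_0={q,s}: X(p)=False p=False
s_1={q,r,s}: X(p)=True p=False
s_2={p,q,r}: X(p)=True p=True
s_3={p}: X(p)=True p=True
s_4={p,q}: X(p)=True p=True
s_5={p,q,r,s}: X(p)=False p=True
G(X(p)) holds globally = False
First violation at position 0.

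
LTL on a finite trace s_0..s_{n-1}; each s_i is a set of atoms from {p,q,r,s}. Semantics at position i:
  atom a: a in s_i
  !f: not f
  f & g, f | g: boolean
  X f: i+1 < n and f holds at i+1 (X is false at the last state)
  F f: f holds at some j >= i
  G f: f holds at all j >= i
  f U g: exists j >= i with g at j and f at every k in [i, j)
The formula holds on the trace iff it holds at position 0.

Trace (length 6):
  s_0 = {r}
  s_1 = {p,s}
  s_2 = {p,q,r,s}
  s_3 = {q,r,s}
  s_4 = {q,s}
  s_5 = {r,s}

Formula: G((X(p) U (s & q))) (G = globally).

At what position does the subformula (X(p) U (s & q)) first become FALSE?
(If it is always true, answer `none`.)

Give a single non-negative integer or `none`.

s_0={r}: (X(p) U (s & q))=True X(p)=True p=False (s & q)=False s=False q=False
s_1={p,s}: (X(p) U (s & q))=True X(p)=True p=True (s & q)=False s=True q=False
s_2={p,q,r,s}: (X(p) U (s & q))=True X(p)=False p=True (s & q)=True s=True q=True
s_3={q,r,s}: (X(p) U (s & q))=True X(p)=False p=False (s & q)=True s=True q=True
s_4={q,s}: (X(p) U (s & q))=True X(p)=False p=False (s & q)=True s=True q=True
s_5={r,s}: (X(p) U (s & q))=False X(p)=False p=False (s & q)=False s=True q=False
G((X(p) U (s & q))) holds globally = False
First violation at position 5.

Answer: 5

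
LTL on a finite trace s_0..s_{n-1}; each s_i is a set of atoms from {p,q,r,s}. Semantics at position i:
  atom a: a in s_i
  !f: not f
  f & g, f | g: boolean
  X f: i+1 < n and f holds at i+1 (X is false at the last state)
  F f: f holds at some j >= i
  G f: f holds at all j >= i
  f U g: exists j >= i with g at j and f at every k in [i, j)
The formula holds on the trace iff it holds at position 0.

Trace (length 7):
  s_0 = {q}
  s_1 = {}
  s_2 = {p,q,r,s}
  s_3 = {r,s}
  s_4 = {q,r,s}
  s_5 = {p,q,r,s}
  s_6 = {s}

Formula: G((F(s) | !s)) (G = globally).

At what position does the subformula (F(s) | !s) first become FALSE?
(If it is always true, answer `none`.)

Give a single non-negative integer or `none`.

s_0={q}: (F(s) | !s)=True F(s)=True s=False !s=True
s_1={}: (F(s) | !s)=True F(s)=True s=False !s=True
s_2={p,q,r,s}: (F(s) | !s)=True F(s)=True s=True !s=False
s_3={r,s}: (F(s) | !s)=True F(s)=True s=True !s=False
s_4={q,r,s}: (F(s) | !s)=True F(s)=True s=True !s=False
s_5={p,q,r,s}: (F(s) | !s)=True F(s)=True s=True !s=False
s_6={s}: (F(s) | !s)=True F(s)=True s=True !s=False
G((F(s) | !s)) holds globally = True
No violation — formula holds at every position.

Answer: none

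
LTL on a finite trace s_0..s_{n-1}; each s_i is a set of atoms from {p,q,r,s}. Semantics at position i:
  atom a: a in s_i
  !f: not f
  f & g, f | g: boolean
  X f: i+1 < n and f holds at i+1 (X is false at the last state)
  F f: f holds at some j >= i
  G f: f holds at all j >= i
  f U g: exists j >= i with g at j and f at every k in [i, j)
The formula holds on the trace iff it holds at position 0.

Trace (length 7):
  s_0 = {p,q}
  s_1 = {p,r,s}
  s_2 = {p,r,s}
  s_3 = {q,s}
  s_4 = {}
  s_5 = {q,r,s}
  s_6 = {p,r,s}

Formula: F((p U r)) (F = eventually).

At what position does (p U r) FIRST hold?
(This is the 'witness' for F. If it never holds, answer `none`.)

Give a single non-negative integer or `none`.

Answer: 0

Derivation:
s_0={p,q}: (p U r)=True p=True r=False
s_1={p,r,s}: (p U r)=True p=True r=True
s_2={p,r,s}: (p U r)=True p=True r=True
s_3={q,s}: (p U r)=False p=False r=False
s_4={}: (p U r)=False p=False r=False
s_5={q,r,s}: (p U r)=True p=False r=True
s_6={p,r,s}: (p U r)=True p=True r=True
F((p U r)) holds; first witness at position 0.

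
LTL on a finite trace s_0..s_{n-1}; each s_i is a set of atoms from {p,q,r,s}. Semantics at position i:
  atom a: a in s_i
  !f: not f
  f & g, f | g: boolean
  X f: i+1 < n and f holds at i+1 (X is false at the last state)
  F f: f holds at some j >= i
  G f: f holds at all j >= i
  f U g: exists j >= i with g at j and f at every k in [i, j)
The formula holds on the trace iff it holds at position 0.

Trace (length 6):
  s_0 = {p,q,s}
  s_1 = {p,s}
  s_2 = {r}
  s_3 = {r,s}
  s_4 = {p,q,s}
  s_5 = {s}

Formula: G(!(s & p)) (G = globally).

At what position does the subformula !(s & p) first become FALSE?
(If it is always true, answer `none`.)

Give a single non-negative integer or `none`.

Answer: 0

Derivation:
s_0={p,q,s}: !(s & p)=False (s & p)=True s=True p=True
s_1={p,s}: !(s & p)=False (s & p)=True s=True p=True
s_2={r}: !(s & p)=True (s & p)=False s=False p=False
s_3={r,s}: !(s & p)=True (s & p)=False s=True p=False
s_4={p,q,s}: !(s & p)=False (s & p)=True s=True p=True
s_5={s}: !(s & p)=True (s & p)=False s=True p=False
G(!(s & p)) holds globally = False
First violation at position 0.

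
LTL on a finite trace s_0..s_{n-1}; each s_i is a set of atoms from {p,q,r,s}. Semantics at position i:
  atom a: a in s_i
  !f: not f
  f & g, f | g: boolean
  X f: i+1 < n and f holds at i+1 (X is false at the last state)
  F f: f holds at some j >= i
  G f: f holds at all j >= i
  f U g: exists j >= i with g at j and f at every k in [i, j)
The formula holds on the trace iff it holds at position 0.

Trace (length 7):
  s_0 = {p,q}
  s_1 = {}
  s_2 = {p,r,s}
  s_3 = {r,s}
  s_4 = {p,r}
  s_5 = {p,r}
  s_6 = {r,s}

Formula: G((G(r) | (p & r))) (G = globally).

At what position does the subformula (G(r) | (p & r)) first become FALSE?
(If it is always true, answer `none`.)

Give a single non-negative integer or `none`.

Answer: 0

Derivation:
s_0={p,q}: (G(r) | (p & r))=False G(r)=False r=False (p & r)=False p=True
s_1={}: (G(r) | (p & r))=False G(r)=False r=False (p & r)=False p=False
s_2={p,r,s}: (G(r) | (p & r))=True G(r)=True r=True (p & r)=True p=True
s_3={r,s}: (G(r) | (p & r))=True G(r)=True r=True (p & r)=False p=False
s_4={p,r}: (G(r) | (p & r))=True G(r)=True r=True (p & r)=True p=True
s_5={p,r}: (G(r) | (p & r))=True G(r)=True r=True (p & r)=True p=True
s_6={r,s}: (G(r) | (p & r))=True G(r)=True r=True (p & r)=False p=False
G((G(r) | (p & r))) holds globally = False
First violation at position 0.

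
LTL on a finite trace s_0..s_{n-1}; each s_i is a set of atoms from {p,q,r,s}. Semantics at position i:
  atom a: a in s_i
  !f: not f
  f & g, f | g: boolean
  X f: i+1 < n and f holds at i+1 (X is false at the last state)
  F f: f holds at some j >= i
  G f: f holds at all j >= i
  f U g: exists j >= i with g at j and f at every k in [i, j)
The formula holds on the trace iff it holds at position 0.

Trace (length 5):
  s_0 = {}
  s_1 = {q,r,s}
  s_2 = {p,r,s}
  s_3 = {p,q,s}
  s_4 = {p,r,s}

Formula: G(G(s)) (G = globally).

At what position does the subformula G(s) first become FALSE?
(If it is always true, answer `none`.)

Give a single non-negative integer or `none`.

s_0={}: G(s)=False s=False
s_1={q,r,s}: G(s)=True s=True
s_2={p,r,s}: G(s)=True s=True
s_3={p,q,s}: G(s)=True s=True
s_4={p,r,s}: G(s)=True s=True
G(G(s)) holds globally = False
First violation at position 0.

Answer: 0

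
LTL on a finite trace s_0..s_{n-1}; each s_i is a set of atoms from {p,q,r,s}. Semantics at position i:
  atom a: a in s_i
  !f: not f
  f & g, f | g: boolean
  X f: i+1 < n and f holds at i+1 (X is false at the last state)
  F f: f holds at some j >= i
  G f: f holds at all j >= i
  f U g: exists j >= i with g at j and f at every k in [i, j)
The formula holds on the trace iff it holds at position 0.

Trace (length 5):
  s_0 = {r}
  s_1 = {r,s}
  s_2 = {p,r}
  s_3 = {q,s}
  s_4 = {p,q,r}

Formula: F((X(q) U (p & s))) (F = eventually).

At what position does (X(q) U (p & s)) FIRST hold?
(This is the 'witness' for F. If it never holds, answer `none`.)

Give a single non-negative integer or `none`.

s_0={r}: (X(q) U (p & s))=False X(q)=False q=False (p & s)=False p=False s=False
s_1={r,s}: (X(q) U (p & s))=False X(q)=False q=False (p & s)=False p=False s=True
s_2={p,r}: (X(q) U (p & s))=False X(q)=True q=False (p & s)=False p=True s=False
s_3={q,s}: (X(q) U (p & s))=False X(q)=True q=True (p & s)=False p=False s=True
s_4={p,q,r}: (X(q) U (p & s))=False X(q)=False q=True (p & s)=False p=True s=False
F((X(q) U (p & s))) does not hold (no witness exists).

Answer: none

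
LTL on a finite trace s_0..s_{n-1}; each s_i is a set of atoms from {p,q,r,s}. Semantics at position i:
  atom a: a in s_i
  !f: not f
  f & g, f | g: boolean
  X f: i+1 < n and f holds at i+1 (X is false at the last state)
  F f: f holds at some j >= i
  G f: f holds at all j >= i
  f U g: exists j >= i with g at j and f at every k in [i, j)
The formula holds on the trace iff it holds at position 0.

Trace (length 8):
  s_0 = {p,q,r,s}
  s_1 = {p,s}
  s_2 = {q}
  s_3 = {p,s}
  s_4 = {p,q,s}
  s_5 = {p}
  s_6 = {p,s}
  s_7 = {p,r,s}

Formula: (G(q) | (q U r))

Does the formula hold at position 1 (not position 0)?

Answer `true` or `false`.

s_0={p,q,r,s}: (G(q) | (q U r))=True G(q)=False q=True (q U r)=True r=True
s_1={p,s}: (G(q) | (q U r))=False G(q)=False q=False (q U r)=False r=False
s_2={q}: (G(q) | (q U r))=False G(q)=False q=True (q U r)=False r=False
s_3={p,s}: (G(q) | (q U r))=False G(q)=False q=False (q U r)=False r=False
s_4={p,q,s}: (G(q) | (q U r))=False G(q)=False q=True (q U r)=False r=False
s_5={p}: (G(q) | (q U r))=False G(q)=False q=False (q U r)=False r=False
s_6={p,s}: (G(q) | (q U r))=False G(q)=False q=False (q U r)=False r=False
s_7={p,r,s}: (G(q) | (q U r))=True G(q)=False q=False (q U r)=True r=True
Evaluating at position 1: result = False

Answer: false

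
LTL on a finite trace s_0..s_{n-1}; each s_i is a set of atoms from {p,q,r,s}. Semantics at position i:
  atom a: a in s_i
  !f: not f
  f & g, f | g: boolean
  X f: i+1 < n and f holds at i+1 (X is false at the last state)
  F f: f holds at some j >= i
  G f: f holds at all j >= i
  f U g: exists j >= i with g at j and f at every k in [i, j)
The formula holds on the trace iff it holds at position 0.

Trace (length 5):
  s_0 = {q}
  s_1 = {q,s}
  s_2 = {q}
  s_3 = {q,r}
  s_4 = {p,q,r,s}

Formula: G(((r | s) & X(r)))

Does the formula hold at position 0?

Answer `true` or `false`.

Answer: false

Derivation:
s_0={q}: G(((r | s) & X(r)))=False ((r | s) & X(r))=False (r | s)=False r=False s=False X(r)=False
s_1={q,s}: G(((r | s) & X(r)))=False ((r | s) & X(r))=False (r | s)=True r=False s=True X(r)=False
s_2={q}: G(((r | s) & X(r)))=False ((r | s) & X(r))=False (r | s)=False r=False s=False X(r)=True
s_3={q,r}: G(((r | s) & X(r)))=False ((r | s) & X(r))=True (r | s)=True r=True s=False X(r)=True
s_4={p,q,r,s}: G(((r | s) & X(r)))=False ((r | s) & X(r))=False (r | s)=True r=True s=True X(r)=False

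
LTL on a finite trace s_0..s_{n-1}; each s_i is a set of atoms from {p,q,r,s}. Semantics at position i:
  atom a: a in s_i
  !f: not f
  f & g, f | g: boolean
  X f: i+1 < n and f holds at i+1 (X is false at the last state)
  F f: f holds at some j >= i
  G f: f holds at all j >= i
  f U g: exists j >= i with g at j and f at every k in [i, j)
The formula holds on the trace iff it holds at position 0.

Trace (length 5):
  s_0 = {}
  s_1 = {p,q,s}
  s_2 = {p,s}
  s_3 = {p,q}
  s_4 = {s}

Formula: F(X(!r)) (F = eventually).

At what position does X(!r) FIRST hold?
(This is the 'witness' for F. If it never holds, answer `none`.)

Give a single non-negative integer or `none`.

s_0={}: X(!r)=True !r=True r=False
s_1={p,q,s}: X(!r)=True !r=True r=False
s_2={p,s}: X(!r)=True !r=True r=False
s_3={p,q}: X(!r)=True !r=True r=False
s_4={s}: X(!r)=False !r=True r=False
F(X(!r)) holds; first witness at position 0.

Answer: 0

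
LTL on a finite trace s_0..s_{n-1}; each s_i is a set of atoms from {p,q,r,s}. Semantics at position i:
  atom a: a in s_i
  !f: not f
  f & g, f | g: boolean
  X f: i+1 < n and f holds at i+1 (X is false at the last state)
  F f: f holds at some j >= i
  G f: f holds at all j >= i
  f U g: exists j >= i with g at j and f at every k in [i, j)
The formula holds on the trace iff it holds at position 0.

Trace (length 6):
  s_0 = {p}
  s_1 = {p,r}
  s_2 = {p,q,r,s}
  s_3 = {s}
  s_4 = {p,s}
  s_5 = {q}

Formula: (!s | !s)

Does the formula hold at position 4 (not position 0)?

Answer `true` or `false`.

Answer: false

Derivation:
s_0={p}: (!s | !s)=True !s=True s=False
s_1={p,r}: (!s | !s)=True !s=True s=False
s_2={p,q,r,s}: (!s | !s)=False !s=False s=True
s_3={s}: (!s | !s)=False !s=False s=True
s_4={p,s}: (!s | !s)=False !s=False s=True
s_5={q}: (!s | !s)=True !s=True s=False
Evaluating at position 4: result = False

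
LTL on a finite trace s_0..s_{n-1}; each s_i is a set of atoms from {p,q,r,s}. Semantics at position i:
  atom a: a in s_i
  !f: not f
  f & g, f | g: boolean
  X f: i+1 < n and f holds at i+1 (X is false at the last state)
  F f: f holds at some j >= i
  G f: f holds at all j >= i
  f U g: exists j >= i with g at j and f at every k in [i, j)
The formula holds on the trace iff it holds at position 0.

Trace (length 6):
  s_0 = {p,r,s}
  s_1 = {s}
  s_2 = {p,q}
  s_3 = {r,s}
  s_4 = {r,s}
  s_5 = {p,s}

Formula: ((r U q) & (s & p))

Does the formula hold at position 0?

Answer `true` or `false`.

s_0={p,r,s}: ((r U q) & (s & p))=False (r U q)=False r=True q=False (s & p)=True s=True p=True
s_1={s}: ((r U q) & (s & p))=False (r U q)=False r=False q=False (s & p)=False s=True p=False
s_2={p,q}: ((r U q) & (s & p))=False (r U q)=True r=False q=True (s & p)=False s=False p=True
s_3={r,s}: ((r U q) & (s & p))=False (r U q)=False r=True q=False (s & p)=False s=True p=False
s_4={r,s}: ((r U q) & (s & p))=False (r U q)=False r=True q=False (s & p)=False s=True p=False
s_5={p,s}: ((r U q) & (s & p))=False (r U q)=False r=False q=False (s & p)=True s=True p=True

Answer: false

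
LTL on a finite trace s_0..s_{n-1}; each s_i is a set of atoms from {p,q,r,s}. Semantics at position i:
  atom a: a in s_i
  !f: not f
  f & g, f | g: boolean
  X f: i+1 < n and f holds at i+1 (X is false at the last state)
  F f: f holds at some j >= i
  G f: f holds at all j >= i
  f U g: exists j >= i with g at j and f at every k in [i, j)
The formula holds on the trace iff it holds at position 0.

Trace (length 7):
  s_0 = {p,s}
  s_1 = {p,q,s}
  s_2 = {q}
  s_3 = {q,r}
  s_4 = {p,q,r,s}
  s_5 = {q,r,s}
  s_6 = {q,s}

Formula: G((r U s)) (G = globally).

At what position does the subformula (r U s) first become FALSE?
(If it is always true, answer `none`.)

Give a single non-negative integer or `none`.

s_0={p,s}: (r U s)=True r=False s=True
s_1={p,q,s}: (r U s)=True r=False s=True
s_2={q}: (r U s)=False r=False s=False
s_3={q,r}: (r U s)=True r=True s=False
s_4={p,q,r,s}: (r U s)=True r=True s=True
s_5={q,r,s}: (r U s)=True r=True s=True
s_6={q,s}: (r U s)=True r=False s=True
G((r U s)) holds globally = False
First violation at position 2.

Answer: 2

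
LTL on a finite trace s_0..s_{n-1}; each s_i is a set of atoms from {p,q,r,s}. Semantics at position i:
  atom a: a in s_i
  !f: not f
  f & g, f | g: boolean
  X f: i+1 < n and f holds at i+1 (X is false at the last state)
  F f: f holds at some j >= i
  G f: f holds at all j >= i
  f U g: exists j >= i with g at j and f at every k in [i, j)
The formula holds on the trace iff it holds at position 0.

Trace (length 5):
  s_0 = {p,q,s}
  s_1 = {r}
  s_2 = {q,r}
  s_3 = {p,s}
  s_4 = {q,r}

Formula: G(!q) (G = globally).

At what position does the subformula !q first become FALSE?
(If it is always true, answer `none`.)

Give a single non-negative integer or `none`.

Answer: 0

Derivation:
s_0={p,q,s}: !q=False q=True
s_1={r}: !q=True q=False
s_2={q,r}: !q=False q=True
s_3={p,s}: !q=True q=False
s_4={q,r}: !q=False q=True
G(!q) holds globally = False
First violation at position 0.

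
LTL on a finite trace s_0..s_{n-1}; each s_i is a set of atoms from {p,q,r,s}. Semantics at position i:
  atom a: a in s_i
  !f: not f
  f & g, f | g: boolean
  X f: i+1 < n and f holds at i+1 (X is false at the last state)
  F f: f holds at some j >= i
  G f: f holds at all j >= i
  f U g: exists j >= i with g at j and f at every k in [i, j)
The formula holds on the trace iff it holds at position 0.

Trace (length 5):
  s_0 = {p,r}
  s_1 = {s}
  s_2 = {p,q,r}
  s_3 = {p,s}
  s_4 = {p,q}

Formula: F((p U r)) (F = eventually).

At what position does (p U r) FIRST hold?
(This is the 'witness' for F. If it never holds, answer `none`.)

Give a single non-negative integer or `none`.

Answer: 0

Derivation:
s_0={p,r}: (p U r)=True p=True r=True
s_1={s}: (p U r)=False p=False r=False
s_2={p,q,r}: (p U r)=True p=True r=True
s_3={p,s}: (p U r)=False p=True r=False
s_4={p,q}: (p U r)=False p=True r=False
F((p U r)) holds; first witness at position 0.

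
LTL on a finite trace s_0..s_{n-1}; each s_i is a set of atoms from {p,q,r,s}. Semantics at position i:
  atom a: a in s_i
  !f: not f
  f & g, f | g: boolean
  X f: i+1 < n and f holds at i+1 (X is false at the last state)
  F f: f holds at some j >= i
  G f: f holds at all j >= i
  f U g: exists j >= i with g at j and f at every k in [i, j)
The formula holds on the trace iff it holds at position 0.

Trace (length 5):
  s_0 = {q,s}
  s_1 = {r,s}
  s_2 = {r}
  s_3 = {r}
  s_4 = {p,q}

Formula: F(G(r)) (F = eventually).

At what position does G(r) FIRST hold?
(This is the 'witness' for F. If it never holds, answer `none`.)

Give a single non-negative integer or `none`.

s_0={q,s}: G(r)=False r=False
s_1={r,s}: G(r)=False r=True
s_2={r}: G(r)=False r=True
s_3={r}: G(r)=False r=True
s_4={p,q}: G(r)=False r=False
F(G(r)) does not hold (no witness exists).

Answer: none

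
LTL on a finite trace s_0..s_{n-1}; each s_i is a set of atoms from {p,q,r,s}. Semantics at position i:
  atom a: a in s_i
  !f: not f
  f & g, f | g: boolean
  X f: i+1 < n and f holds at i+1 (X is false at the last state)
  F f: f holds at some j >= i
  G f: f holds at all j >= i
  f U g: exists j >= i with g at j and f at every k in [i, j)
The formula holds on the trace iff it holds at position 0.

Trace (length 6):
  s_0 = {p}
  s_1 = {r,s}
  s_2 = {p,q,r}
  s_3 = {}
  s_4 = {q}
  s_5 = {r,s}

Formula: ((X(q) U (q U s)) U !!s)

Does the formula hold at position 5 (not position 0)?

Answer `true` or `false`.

s_0={p}: ((X(q) U (q U s)) U !!s)=False (X(q) U (q U s))=False X(q)=False q=False (q U s)=False s=False !!s=False !s=True
s_1={r,s}: ((X(q) U (q U s)) U !!s)=True (X(q) U (q U s))=True X(q)=True q=False (q U s)=True s=True !!s=True !s=False
s_2={p,q,r}: ((X(q) U (q U s)) U !!s)=False (X(q) U (q U s))=False X(q)=False q=True (q U s)=False s=False !!s=False !s=True
s_3={}: ((X(q) U (q U s)) U !!s)=True (X(q) U (q U s))=True X(q)=True q=False (q U s)=False s=False !!s=False !s=True
s_4={q}: ((X(q) U (q U s)) U !!s)=True (X(q) U (q U s))=True X(q)=False q=True (q U s)=True s=False !!s=False !s=True
s_5={r,s}: ((X(q) U (q U s)) U !!s)=True (X(q) U (q U s))=True X(q)=False q=False (q U s)=True s=True !!s=True !s=False
Evaluating at position 5: result = True

Answer: true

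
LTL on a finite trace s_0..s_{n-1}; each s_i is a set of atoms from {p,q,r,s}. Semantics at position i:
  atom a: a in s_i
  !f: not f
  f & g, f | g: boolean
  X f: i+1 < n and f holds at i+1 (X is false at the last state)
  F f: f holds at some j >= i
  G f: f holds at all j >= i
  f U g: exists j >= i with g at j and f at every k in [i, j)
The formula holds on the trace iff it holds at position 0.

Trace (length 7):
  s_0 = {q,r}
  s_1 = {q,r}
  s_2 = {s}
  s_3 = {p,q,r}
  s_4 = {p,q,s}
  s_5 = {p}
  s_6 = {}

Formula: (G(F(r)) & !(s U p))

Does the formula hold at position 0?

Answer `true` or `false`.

Answer: false

Derivation:
s_0={q,r}: (G(F(r)) & !(s U p))=False G(F(r))=False F(r)=True r=True !(s U p)=True (s U p)=False s=False p=False
s_1={q,r}: (G(F(r)) & !(s U p))=False G(F(r))=False F(r)=True r=True !(s U p)=True (s U p)=False s=False p=False
s_2={s}: (G(F(r)) & !(s U p))=False G(F(r))=False F(r)=True r=False !(s U p)=False (s U p)=True s=True p=False
s_3={p,q,r}: (G(F(r)) & !(s U p))=False G(F(r))=False F(r)=True r=True !(s U p)=False (s U p)=True s=False p=True
s_4={p,q,s}: (G(F(r)) & !(s U p))=False G(F(r))=False F(r)=False r=False !(s U p)=False (s U p)=True s=True p=True
s_5={p}: (G(F(r)) & !(s U p))=False G(F(r))=False F(r)=False r=False !(s U p)=False (s U p)=True s=False p=True
s_6={}: (G(F(r)) & !(s U p))=False G(F(r))=False F(r)=False r=False !(s U p)=True (s U p)=False s=False p=False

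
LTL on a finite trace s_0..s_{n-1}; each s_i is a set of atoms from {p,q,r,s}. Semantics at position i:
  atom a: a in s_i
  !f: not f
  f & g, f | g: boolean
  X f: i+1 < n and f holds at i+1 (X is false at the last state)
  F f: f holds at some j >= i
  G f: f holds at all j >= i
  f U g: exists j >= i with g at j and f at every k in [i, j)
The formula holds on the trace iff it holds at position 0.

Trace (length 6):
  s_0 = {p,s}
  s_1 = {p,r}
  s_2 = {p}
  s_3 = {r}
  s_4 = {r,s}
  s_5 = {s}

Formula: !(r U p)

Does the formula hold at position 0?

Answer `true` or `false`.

s_0={p,s}: !(r U p)=False (r U p)=True r=False p=True
s_1={p,r}: !(r U p)=False (r U p)=True r=True p=True
s_2={p}: !(r U p)=False (r U p)=True r=False p=True
s_3={r}: !(r U p)=True (r U p)=False r=True p=False
s_4={r,s}: !(r U p)=True (r U p)=False r=True p=False
s_5={s}: !(r U p)=True (r U p)=False r=False p=False

Answer: false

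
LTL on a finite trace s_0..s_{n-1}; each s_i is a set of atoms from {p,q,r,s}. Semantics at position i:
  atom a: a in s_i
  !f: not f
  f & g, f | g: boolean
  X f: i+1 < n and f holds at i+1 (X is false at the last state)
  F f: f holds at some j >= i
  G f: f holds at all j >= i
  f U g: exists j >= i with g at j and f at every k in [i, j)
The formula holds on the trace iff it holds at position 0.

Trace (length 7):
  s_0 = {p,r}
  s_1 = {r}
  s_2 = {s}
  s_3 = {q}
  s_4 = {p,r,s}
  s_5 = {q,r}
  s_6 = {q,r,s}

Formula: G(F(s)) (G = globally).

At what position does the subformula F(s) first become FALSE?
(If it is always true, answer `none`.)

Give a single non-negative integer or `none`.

Answer: none

Derivation:
s_0={p,r}: F(s)=True s=False
s_1={r}: F(s)=True s=False
s_2={s}: F(s)=True s=True
s_3={q}: F(s)=True s=False
s_4={p,r,s}: F(s)=True s=True
s_5={q,r}: F(s)=True s=False
s_6={q,r,s}: F(s)=True s=True
G(F(s)) holds globally = True
No violation — formula holds at every position.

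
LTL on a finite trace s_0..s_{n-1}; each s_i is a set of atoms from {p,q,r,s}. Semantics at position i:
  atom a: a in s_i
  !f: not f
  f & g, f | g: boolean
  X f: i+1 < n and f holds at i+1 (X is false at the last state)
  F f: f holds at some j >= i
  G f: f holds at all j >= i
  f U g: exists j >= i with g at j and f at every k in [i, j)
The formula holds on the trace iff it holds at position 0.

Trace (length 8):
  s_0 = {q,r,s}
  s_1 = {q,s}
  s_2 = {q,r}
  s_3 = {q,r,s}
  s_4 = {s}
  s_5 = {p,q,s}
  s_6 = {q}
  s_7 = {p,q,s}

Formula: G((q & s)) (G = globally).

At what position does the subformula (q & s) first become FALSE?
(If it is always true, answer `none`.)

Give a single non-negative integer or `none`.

s_0={q,r,s}: (q & s)=True q=True s=True
s_1={q,s}: (q & s)=True q=True s=True
s_2={q,r}: (q & s)=False q=True s=False
s_3={q,r,s}: (q & s)=True q=True s=True
s_4={s}: (q & s)=False q=False s=True
s_5={p,q,s}: (q & s)=True q=True s=True
s_6={q}: (q & s)=False q=True s=False
s_7={p,q,s}: (q & s)=True q=True s=True
G((q & s)) holds globally = False
First violation at position 2.

Answer: 2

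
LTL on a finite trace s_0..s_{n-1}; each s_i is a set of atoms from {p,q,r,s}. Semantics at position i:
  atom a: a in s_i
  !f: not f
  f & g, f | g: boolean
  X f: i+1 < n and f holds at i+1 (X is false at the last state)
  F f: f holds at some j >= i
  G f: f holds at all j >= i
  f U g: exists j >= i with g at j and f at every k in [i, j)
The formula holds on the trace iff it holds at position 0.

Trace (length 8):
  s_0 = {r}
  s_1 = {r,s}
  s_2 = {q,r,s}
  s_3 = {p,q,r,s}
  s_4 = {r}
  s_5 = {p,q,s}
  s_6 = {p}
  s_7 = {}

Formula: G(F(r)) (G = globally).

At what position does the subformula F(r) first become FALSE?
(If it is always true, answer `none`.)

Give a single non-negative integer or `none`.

s_0={r}: F(r)=True r=True
s_1={r,s}: F(r)=True r=True
s_2={q,r,s}: F(r)=True r=True
s_3={p,q,r,s}: F(r)=True r=True
s_4={r}: F(r)=True r=True
s_5={p,q,s}: F(r)=False r=False
s_6={p}: F(r)=False r=False
s_7={}: F(r)=False r=False
G(F(r)) holds globally = False
First violation at position 5.

Answer: 5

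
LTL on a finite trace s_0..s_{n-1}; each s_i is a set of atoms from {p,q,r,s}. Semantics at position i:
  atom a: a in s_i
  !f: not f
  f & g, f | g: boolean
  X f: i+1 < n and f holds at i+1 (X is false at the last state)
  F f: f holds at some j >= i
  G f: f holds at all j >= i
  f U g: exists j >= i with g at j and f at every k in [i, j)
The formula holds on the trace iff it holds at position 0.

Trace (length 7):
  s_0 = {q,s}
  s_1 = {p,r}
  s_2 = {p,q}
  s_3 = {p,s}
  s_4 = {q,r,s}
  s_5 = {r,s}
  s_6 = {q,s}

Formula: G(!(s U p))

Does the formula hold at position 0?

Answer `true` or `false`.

Answer: false

Derivation:
s_0={q,s}: G(!(s U p))=False !(s U p)=False (s U p)=True s=True p=False
s_1={p,r}: G(!(s U p))=False !(s U p)=False (s U p)=True s=False p=True
s_2={p,q}: G(!(s U p))=False !(s U p)=False (s U p)=True s=False p=True
s_3={p,s}: G(!(s U p))=False !(s U p)=False (s U p)=True s=True p=True
s_4={q,r,s}: G(!(s U p))=True !(s U p)=True (s U p)=False s=True p=False
s_5={r,s}: G(!(s U p))=True !(s U p)=True (s U p)=False s=True p=False
s_6={q,s}: G(!(s U p))=True !(s U p)=True (s U p)=False s=True p=False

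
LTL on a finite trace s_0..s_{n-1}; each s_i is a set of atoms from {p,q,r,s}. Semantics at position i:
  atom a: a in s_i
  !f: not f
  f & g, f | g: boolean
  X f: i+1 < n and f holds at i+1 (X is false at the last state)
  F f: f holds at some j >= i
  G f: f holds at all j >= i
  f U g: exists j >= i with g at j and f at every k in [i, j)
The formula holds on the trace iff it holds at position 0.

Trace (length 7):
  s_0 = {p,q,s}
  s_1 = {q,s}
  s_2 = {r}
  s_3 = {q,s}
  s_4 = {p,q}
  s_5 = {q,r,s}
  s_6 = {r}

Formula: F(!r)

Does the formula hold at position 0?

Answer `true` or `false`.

Answer: true

Derivation:
s_0={p,q,s}: F(!r)=True !r=True r=False
s_1={q,s}: F(!r)=True !r=True r=False
s_2={r}: F(!r)=True !r=False r=True
s_3={q,s}: F(!r)=True !r=True r=False
s_4={p,q}: F(!r)=True !r=True r=False
s_5={q,r,s}: F(!r)=False !r=False r=True
s_6={r}: F(!r)=False !r=False r=True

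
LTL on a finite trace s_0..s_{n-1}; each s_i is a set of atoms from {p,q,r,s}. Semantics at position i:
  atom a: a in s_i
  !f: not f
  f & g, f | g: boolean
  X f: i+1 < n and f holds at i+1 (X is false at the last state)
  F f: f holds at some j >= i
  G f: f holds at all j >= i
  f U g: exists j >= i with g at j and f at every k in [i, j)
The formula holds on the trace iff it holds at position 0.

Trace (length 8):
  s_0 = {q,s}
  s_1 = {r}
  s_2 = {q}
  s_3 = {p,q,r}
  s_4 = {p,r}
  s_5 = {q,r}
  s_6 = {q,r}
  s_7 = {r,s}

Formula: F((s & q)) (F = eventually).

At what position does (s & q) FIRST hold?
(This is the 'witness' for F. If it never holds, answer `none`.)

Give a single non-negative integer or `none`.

s_0={q,s}: (s & q)=True s=True q=True
s_1={r}: (s & q)=False s=False q=False
s_2={q}: (s & q)=False s=False q=True
s_3={p,q,r}: (s & q)=False s=False q=True
s_4={p,r}: (s & q)=False s=False q=False
s_5={q,r}: (s & q)=False s=False q=True
s_6={q,r}: (s & q)=False s=False q=True
s_7={r,s}: (s & q)=False s=True q=False
F((s & q)) holds; first witness at position 0.

Answer: 0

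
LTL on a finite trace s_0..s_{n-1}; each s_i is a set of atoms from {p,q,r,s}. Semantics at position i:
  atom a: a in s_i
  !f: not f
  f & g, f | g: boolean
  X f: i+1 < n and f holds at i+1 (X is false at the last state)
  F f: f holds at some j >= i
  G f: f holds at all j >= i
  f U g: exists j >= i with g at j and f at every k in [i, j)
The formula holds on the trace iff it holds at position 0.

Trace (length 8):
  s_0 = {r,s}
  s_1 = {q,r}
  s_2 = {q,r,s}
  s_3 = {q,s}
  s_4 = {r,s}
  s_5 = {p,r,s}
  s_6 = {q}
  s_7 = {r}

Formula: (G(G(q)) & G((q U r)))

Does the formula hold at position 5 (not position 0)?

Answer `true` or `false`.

s_0={r,s}: (G(G(q)) & G((q U r)))=False G(G(q))=False G(q)=False q=False G((q U r))=True (q U r)=True r=True
s_1={q,r}: (G(G(q)) & G((q U r)))=False G(G(q))=False G(q)=False q=True G((q U r))=True (q U r)=True r=True
s_2={q,r,s}: (G(G(q)) & G((q U r)))=False G(G(q))=False G(q)=False q=True G((q U r))=True (q U r)=True r=True
s_3={q,s}: (G(G(q)) & G((q U r)))=False G(G(q))=False G(q)=False q=True G((q U r))=True (q U r)=True r=False
s_4={r,s}: (G(G(q)) & G((q U r)))=False G(G(q))=False G(q)=False q=False G((q U r))=True (q U r)=True r=True
s_5={p,r,s}: (G(G(q)) & G((q U r)))=False G(G(q))=False G(q)=False q=False G((q U r))=True (q U r)=True r=True
s_6={q}: (G(G(q)) & G((q U r)))=False G(G(q))=False G(q)=False q=True G((q U r))=True (q U r)=True r=False
s_7={r}: (G(G(q)) & G((q U r)))=False G(G(q))=False G(q)=False q=False G((q U r))=True (q U r)=True r=True
Evaluating at position 5: result = False

Answer: false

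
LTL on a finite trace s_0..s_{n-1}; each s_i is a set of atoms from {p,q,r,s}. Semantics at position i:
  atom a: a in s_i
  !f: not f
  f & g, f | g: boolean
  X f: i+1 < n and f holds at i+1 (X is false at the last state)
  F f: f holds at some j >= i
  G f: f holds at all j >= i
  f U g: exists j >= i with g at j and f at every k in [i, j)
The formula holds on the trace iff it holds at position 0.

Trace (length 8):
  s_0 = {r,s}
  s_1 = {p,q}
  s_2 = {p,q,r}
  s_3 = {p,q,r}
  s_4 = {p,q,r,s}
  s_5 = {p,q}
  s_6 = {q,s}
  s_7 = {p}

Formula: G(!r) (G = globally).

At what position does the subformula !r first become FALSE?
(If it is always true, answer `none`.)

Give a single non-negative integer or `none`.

Answer: 0

Derivation:
s_0={r,s}: !r=False r=True
s_1={p,q}: !r=True r=False
s_2={p,q,r}: !r=False r=True
s_3={p,q,r}: !r=False r=True
s_4={p,q,r,s}: !r=False r=True
s_5={p,q}: !r=True r=False
s_6={q,s}: !r=True r=False
s_7={p}: !r=True r=False
G(!r) holds globally = False
First violation at position 0.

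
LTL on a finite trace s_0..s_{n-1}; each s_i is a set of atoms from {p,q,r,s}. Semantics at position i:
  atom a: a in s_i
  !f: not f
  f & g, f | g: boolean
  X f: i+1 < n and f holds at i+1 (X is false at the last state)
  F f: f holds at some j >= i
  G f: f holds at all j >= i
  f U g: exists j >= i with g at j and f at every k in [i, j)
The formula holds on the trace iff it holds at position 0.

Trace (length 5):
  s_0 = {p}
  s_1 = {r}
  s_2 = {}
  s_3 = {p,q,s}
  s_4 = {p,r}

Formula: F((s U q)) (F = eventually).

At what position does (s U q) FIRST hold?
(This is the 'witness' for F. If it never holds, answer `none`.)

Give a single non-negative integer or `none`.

Answer: 3

Derivation:
s_0={p}: (s U q)=False s=False q=False
s_1={r}: (s U q)=False s=False q=False
s_2={}: (s U q)=False s=False q=False
s_3={p,q,s}: (s U q)=True s=True q=True
s_4={p,r}: (s U q)=False s=False q=False
F((s U q)) holds; first witness at position 3.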